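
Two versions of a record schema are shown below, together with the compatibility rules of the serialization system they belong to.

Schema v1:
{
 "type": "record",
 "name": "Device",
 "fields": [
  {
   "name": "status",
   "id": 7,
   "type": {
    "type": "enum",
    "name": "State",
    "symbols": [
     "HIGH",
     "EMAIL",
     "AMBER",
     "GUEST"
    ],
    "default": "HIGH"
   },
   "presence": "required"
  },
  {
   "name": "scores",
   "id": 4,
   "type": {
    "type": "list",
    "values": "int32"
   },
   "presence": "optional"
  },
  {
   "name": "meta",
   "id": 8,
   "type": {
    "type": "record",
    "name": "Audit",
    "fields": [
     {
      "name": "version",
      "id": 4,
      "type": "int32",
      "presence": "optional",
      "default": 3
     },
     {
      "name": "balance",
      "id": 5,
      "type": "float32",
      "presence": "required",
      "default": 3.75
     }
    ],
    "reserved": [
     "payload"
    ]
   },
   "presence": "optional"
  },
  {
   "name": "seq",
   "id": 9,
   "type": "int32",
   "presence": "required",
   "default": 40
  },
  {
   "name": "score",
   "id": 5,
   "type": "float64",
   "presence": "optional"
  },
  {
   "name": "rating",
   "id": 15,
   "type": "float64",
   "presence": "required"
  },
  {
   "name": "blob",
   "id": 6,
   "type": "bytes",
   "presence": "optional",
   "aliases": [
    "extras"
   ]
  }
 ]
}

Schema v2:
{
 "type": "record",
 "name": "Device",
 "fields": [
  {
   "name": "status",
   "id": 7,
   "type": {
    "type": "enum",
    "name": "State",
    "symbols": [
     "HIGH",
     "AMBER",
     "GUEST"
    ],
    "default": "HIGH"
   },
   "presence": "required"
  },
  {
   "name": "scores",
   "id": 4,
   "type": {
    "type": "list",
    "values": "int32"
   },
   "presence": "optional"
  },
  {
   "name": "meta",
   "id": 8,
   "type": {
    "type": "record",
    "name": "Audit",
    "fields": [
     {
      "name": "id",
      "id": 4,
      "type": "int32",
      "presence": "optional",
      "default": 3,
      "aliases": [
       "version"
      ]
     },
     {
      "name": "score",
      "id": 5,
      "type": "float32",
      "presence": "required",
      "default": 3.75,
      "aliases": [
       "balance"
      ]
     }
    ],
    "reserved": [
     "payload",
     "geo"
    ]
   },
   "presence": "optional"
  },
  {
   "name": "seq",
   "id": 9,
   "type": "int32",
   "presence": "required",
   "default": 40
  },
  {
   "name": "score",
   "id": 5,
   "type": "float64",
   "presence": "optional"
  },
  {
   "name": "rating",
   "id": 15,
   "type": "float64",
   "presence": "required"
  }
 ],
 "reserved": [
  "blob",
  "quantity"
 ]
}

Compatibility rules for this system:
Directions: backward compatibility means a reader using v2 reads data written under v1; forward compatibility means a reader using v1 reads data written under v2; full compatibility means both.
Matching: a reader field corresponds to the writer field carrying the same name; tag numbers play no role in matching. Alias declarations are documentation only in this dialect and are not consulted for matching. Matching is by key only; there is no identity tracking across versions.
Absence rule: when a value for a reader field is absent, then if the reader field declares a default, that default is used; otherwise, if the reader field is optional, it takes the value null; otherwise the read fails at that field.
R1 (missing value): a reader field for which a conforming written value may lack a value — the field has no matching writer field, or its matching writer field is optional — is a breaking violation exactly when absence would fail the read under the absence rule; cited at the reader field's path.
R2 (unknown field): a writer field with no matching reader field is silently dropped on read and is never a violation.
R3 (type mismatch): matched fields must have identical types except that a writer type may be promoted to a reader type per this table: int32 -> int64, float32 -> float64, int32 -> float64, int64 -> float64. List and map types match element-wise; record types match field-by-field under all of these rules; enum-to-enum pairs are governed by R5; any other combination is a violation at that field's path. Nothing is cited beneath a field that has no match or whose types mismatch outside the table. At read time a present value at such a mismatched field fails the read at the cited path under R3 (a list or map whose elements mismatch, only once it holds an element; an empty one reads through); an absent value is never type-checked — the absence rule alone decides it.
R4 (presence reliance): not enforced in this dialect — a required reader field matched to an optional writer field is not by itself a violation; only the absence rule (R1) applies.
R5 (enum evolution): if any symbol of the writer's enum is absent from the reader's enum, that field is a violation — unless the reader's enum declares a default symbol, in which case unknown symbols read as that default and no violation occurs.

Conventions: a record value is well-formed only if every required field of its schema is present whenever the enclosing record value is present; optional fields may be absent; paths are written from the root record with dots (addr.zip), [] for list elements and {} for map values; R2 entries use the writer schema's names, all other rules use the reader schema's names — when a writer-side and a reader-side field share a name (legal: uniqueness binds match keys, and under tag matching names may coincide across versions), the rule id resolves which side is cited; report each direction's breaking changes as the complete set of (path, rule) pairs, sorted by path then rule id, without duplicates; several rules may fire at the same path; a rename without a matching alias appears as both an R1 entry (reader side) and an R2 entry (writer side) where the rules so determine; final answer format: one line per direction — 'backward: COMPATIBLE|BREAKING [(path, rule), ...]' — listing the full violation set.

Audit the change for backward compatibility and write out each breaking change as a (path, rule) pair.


arrows below run writer -> reader for Device
backward for Device (reader v2, writer v1):
  State -> State, writer required: status aligns to status
  list<int32> -> list<int32>, writer optional: scores aligns to scores
  Audit -> Audit, writer optional: meta aligns to meta
  int32 -> int32, writer required: seq aligns to seq
  float64 -> float64, writer optional: score aligns to score
  float64 -> float64, writer required: rating aligns to rating
  leftover writer field: blob
  no writer field matches reader meta.id
  no writer field matches reader meta.score
  leftover writer field: meta.version
  leftover writer field: meta.balance
  => backward: COMPATIBLE
ruling out the remaining Device differences:
  renamed field balance to score in record Audit (alias balance declared on the renamed field) -> fires no rule on Device, leaving the asked answer as it is
  renamed field version to id in record Audit (alias version declared on the renamed field) -> fires no rule on Device, leaving the asked answer as it is
  removed field blob from record Device (its key "blob" joins the reserved list) -> fires no rule on Device, leaving the asked answer as it is
  enum State (field status in record Device): symbol EMAIL removed -> fires no rule on Device, leaving the asked answer as it is

backward: COMPATIBLE []


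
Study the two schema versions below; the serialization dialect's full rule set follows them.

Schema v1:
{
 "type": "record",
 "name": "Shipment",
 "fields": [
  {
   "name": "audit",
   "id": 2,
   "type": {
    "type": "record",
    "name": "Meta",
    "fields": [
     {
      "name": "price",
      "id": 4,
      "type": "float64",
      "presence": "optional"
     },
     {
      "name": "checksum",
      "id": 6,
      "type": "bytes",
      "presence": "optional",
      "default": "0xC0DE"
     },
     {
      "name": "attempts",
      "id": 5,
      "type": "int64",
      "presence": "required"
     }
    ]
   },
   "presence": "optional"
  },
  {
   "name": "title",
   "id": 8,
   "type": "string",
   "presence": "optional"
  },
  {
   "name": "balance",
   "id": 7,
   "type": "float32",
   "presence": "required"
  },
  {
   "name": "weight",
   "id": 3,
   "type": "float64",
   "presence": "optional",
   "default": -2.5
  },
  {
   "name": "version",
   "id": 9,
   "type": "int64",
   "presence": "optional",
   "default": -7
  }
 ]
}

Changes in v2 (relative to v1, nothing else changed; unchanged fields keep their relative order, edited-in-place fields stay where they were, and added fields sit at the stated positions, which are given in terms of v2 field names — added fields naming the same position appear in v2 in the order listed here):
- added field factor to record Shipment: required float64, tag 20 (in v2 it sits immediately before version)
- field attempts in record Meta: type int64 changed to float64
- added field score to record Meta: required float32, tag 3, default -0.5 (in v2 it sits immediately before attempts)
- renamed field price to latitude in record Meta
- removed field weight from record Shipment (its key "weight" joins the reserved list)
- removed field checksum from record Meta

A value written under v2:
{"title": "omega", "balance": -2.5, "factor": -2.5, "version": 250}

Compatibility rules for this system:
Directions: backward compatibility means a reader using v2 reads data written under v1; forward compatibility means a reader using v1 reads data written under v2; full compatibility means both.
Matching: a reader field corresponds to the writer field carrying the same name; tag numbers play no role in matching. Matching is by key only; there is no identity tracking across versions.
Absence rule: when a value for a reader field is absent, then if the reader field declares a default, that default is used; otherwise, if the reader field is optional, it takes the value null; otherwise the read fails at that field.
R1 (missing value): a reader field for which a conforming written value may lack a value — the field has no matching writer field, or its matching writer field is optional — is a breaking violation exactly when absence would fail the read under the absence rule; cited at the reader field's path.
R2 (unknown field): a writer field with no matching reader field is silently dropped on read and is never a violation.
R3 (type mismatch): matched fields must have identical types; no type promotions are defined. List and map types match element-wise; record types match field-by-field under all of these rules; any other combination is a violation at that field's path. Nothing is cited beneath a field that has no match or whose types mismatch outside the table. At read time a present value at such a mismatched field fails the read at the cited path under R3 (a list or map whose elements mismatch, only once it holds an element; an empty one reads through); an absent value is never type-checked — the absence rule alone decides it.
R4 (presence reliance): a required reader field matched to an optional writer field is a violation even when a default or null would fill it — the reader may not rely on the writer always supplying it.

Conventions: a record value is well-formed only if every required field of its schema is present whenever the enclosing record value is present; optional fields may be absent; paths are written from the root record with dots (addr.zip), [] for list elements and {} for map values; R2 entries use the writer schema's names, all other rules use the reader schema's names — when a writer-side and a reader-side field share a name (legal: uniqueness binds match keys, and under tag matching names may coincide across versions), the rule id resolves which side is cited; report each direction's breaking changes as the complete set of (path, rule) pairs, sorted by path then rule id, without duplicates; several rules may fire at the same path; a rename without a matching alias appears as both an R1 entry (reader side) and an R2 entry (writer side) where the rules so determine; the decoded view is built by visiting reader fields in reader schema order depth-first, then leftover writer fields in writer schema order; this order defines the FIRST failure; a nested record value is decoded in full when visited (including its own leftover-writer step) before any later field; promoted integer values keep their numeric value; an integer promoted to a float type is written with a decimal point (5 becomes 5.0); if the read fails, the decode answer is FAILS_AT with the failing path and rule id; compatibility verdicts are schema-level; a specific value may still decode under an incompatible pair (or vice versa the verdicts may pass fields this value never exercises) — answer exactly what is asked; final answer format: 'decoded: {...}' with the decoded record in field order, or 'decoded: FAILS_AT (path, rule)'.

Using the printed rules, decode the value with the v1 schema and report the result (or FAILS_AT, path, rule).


in Shipment below, arrows point writer -> reader
decoding the Shipment value with the v1 reader:
  audit := null (not supplied -> null)
  title := "omega"
  balance := -2.5
  weight := -2.5 (no value, default fills)
  version := 250
  writer factor: unmatched, discarded
  => decoded: {"audit": null, "title": "omega", "balance": -2.5, "weight": -2.5, "version": 250}
diffs on Shipment not affecting the asked answer:
  added field factor to record Shipment: required float64, tag 20 (in v2 it sits immediately before version) -> affects the rule determinations only; this particular Shipment value decodes identically
  field attempts in record Meta: type int64 changed to float64 -> affects the rule determinations only; this particular Shipment value decodes identically
  added field score to record Meta: required float32, tag 3, default -0.5 (in v2 it sits immediately before attempts) -> fires no rule on Shipment under this dialect and leaves the result unchanged
  renamed field price to latitude in record Meta -> fires no rule on Shipment under this dialect and leaves the result unchanged
  removed field weight from record Shipment (its key "weight" joins the reserved list) -> fires no rule on Shipment under this dialect and leaves the result unchanged
  removed field checksum from record Meta -> fires no rule on Shipment under this dialect and leaves the result unchanged

decoded: {"audit": null, "title": "omega", "balance": -2.5, "weight": -2.5, "version": 250}


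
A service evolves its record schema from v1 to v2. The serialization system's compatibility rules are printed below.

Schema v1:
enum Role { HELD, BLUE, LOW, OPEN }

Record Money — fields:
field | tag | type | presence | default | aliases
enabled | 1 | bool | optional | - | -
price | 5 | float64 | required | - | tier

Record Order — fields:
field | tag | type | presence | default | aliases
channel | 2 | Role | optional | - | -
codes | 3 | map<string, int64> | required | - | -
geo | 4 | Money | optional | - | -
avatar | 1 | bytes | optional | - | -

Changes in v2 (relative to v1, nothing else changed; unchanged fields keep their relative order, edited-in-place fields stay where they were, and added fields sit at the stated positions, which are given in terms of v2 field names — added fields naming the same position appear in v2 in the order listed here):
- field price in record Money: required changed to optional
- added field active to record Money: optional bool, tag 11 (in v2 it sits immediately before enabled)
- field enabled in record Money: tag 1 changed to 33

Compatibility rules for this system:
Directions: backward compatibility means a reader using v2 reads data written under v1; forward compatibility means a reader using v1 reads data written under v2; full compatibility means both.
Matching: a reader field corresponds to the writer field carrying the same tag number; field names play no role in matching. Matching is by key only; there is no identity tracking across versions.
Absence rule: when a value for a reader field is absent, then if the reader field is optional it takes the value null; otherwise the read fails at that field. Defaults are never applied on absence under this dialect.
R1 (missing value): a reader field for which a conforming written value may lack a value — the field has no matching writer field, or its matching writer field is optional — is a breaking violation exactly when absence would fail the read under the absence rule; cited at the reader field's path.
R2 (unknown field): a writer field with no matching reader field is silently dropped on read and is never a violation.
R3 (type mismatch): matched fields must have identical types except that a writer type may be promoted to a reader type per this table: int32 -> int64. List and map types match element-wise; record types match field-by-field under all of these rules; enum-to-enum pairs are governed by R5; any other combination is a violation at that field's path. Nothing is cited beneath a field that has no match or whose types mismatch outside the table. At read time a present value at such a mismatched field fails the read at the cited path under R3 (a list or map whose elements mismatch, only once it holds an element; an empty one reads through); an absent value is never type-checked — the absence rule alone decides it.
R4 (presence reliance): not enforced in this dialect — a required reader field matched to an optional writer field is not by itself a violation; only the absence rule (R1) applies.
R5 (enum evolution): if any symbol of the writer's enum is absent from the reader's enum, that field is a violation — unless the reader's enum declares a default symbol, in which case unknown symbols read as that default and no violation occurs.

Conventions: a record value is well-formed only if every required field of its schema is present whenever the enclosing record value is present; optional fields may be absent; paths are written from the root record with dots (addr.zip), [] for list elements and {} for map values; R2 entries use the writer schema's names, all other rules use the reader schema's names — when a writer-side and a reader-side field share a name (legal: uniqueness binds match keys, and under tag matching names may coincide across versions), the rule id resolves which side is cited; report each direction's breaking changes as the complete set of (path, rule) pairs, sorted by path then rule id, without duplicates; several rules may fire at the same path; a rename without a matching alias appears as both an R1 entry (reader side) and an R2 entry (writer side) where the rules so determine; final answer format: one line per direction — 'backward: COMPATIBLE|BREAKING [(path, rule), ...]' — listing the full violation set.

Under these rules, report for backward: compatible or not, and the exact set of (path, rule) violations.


in Order below, arrows point writer -> reader
backward on Order — v2 reading data written by v1:
  writer optional, Role -> Role: reader channel maps from writer channel
  writer required, map<string, int64> -> map<string, int64>: reader codes maps from writer codes
  writer optional, Money -> Money: reader geo maps from writer geo
  writer optional, bytes -> bytes: reader avatar maps from writer avatar
  geo.active has no writer counterpart
  geo.enabled has no writer counterpart
  writer required, float64 -> float64: reader geo.price maps from writer geo.price
  leftover writer field: geo.enabled
  => backward verdict for Order: COMPATIBLE, no violations
checking off the Order differences that do not matter here:
  field price in record Money: required changed to optional -> fires only in the forward direction of Order, which is not asked here
  added field active to record Money: optional bool, tag 11 (in v2 it sits immediately before enabled) -> fires no rule on Order, leaving the asked answer as it is
  field enabled in record Money: tag 1 changed to 33 -> fires no rule on Order, leaving the asked answer as it is

backward: COMPATIBLE []


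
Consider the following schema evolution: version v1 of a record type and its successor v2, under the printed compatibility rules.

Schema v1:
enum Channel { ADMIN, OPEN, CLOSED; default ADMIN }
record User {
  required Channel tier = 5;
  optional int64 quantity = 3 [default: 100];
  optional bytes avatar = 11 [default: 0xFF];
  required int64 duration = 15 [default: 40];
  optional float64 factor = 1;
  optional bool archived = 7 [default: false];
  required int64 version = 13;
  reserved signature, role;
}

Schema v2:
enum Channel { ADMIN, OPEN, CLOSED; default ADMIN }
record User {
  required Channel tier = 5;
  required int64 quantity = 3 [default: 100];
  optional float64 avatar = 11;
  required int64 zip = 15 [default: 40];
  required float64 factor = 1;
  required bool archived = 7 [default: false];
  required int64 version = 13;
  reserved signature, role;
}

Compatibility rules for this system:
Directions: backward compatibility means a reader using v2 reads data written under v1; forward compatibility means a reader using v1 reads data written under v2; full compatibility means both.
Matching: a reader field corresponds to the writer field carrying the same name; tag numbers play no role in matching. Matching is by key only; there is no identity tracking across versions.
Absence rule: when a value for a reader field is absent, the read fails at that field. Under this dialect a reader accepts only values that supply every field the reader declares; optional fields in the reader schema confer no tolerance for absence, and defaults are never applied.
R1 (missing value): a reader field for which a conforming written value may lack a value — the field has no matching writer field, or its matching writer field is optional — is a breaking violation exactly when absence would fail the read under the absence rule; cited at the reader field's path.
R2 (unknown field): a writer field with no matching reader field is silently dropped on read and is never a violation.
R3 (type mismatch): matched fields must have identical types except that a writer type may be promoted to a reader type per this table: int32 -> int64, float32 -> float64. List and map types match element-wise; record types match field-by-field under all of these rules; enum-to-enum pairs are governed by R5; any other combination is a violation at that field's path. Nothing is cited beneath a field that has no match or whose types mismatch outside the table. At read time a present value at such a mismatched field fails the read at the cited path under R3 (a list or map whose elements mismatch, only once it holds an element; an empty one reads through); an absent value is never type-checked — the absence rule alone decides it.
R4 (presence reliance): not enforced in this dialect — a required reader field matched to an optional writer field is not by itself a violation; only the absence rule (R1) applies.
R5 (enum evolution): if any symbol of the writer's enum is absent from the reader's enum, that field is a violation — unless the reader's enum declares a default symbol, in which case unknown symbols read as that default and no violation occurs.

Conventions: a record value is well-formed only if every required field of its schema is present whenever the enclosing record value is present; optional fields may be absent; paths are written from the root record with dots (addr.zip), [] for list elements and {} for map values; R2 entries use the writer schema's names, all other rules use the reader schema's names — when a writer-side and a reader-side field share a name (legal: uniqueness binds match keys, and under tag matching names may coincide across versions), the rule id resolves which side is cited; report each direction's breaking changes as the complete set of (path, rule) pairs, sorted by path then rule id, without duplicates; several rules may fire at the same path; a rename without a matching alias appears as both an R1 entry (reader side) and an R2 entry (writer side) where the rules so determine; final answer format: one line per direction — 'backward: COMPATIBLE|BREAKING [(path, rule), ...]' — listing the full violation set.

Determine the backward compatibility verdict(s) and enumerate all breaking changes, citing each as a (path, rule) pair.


the writer's type comes first in each User pair
backward analysis of User with v2 as reader and v1 as writer:
  writer required, Channel -> Channel: reader tier maps from writer tier
  writer optional, int64 -> int64: reader quantity maps from writer quantity
  writer optional, bytes -> float64: reader avatar maps from writer avatar
  no writer field matches reader zip
  writer optional, float64 -> float64: reader factor maps from writer factor
  writer optional, bool -> bool: reader archived maps from writer archived
  writer required, int64 -> int64: reader version maps from writer version
  leftover writer field: duration
  R1 fires at archived
  R1 fires at avatar
  R3 fires at avatar
  R1 fires at factor
  R1 fires at quantity
  R1 fires at zip
  backward on User therefore BREAKING (6)
the other User changes do not affect what is asked:
  field quantity in record User: optional changed to required -> matters only for User's forward compatibility — outside the asked direction
  field archived in record User: optional changed to required -> matters only for User's forward compatibility — outside the asked direction
  field factor in record User: optional changed to required -> matters only for User's forward compatibility — outside the asked direction

backward: BREAKING [(archived, R1), (avatar, R1), (avatar, R3), (factor, R1), (quantity, R1), (zip, R1)]


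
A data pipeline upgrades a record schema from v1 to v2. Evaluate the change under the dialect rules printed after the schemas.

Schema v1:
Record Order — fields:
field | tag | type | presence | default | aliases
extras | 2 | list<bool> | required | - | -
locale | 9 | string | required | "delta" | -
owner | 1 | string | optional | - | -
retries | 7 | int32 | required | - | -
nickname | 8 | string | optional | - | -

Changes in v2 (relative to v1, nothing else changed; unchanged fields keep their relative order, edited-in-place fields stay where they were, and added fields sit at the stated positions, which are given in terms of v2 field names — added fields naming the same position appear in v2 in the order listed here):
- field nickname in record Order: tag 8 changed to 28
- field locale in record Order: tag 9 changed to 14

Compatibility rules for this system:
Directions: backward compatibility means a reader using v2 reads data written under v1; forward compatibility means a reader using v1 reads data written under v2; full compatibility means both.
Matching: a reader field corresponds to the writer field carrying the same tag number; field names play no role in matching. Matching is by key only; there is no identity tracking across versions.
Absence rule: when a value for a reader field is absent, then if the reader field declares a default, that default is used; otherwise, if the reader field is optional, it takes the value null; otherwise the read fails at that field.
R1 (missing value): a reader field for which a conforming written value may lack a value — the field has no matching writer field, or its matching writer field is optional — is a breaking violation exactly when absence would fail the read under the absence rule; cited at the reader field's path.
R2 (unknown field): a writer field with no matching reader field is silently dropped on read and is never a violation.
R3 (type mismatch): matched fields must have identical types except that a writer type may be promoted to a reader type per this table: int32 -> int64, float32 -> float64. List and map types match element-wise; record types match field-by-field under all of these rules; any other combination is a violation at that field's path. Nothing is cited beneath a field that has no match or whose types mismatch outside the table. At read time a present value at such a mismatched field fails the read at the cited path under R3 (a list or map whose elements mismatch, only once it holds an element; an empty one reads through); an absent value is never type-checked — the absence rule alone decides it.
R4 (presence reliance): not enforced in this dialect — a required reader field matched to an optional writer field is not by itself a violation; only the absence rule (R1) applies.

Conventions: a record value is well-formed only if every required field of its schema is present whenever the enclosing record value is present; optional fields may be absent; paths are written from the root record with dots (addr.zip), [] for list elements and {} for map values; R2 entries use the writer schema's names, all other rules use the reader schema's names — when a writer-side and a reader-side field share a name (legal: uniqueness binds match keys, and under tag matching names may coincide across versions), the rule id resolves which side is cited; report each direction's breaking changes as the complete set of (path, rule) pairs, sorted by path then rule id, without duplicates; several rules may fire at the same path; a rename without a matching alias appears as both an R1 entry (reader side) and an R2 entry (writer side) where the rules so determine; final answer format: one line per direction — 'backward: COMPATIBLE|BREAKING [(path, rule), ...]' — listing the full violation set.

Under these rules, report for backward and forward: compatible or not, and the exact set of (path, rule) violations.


the writer's type comes first in each Order pair
backward analysis of Order with v2 as reader and v1 as writer:
  list<bool> -> list<bool>, writer required: extras aligns to extras
  locale has no writer counterpart
  string -> string, writer optional: owner aligns to owner
  int32 -> int32, writer required: retries aligns to retries
  nickname has no writer counterpart
  writer locale: unknown to reader
  writer nickname: unknown to reader
  nothing fires on Order: backward is COMPATIBLE
forward analysis of Order with v1 as reader and v2 as writer:
  list<bool> -> list<bool>, writer required: extras aligns to extras
  locale has no writer counterpart
  string -> string, writer optional: owner aligns to owner
  int32 -> int32, writer required: retries aligns to retries
  nickname has no writer counterpart
  writer locale: unknown to reader
  writer nickname: unknown to reader
  nothing fires on Order: forward is COMPATIBLE

backward: COMPATIBLE []; forward: COMPATIBLE []


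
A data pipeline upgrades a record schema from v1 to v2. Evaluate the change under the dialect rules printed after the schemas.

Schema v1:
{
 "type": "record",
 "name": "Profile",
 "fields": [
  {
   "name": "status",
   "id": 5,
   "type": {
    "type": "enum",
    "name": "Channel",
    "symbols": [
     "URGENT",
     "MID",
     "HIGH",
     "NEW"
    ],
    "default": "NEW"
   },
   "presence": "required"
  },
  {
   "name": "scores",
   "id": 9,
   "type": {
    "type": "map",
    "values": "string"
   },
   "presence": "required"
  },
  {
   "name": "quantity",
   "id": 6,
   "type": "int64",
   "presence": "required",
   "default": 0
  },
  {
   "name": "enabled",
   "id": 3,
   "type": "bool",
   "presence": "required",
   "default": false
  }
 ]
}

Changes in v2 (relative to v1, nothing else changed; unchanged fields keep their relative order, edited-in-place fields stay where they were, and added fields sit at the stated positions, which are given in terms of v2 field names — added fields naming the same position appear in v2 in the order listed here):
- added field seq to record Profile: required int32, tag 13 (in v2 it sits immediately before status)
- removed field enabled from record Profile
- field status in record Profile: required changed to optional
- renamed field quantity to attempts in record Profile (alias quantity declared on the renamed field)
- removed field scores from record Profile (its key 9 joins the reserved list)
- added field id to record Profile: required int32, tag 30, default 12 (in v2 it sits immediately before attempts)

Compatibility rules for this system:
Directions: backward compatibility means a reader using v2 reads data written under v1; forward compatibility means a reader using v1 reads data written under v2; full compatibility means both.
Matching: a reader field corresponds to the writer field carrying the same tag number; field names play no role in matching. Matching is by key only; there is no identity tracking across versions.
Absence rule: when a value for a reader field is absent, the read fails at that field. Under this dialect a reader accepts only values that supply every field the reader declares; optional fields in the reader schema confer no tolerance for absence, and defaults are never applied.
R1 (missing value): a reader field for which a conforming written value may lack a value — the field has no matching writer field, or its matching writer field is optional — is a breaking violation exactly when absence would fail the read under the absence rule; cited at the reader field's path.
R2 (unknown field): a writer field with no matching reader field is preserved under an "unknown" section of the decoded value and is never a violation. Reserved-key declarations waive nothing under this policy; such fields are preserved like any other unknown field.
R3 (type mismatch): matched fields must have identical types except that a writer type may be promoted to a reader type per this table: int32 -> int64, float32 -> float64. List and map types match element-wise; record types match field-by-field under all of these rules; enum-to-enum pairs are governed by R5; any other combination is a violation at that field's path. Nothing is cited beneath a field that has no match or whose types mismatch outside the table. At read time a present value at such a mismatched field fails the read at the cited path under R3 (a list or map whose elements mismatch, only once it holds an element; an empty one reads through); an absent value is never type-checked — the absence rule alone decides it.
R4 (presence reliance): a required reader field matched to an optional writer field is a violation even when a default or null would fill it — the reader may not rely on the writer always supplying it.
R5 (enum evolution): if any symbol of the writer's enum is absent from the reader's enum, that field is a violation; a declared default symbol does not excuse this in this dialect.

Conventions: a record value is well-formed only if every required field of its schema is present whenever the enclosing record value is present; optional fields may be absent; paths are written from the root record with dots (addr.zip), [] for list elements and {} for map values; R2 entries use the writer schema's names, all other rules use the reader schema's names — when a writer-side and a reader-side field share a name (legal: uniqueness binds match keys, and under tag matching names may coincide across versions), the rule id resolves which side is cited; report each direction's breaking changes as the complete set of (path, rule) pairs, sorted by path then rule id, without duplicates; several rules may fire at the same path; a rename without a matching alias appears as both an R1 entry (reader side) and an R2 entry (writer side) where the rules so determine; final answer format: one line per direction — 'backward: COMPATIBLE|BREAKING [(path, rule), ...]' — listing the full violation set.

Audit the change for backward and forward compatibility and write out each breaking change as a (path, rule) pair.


backward: BREAKING [(id, R1), (seq, R1)]; forward: BREAKING [(enabled, R1), (scores, R1), (status, R1), (status, R4)]

the writer's type comes first in each Profile pair
backward analysis of Profile with v2 as reader and v1 as writer:
  seq: no writer match
  writer required, Channel -> Channel: reader status maps from writer status
  id: no writer match
  writer required, int64 -> int64: reader attempts maps from writer quantity
  leftover writer field: scores
  leftover writer field: enabled
  violation R1 at id
  violation R1 at seq
  => backward: BREAKING (2)
forward analysis of Profile with v1 as reader and v2 as writer:
  writer optional, Channel -> Channel: reader status maps from writer status
  scores: no writer match
  writer required, int64 -> int64: reader quantity maps from writer attempts
  enabled: no writer match
  leftover writer field: seq
  leftover writer field: id
  violation R1 at enabled
  violation R1 at scores
  violation R1 at status
  violation R4 at status
  => forward: BREAKING (4)


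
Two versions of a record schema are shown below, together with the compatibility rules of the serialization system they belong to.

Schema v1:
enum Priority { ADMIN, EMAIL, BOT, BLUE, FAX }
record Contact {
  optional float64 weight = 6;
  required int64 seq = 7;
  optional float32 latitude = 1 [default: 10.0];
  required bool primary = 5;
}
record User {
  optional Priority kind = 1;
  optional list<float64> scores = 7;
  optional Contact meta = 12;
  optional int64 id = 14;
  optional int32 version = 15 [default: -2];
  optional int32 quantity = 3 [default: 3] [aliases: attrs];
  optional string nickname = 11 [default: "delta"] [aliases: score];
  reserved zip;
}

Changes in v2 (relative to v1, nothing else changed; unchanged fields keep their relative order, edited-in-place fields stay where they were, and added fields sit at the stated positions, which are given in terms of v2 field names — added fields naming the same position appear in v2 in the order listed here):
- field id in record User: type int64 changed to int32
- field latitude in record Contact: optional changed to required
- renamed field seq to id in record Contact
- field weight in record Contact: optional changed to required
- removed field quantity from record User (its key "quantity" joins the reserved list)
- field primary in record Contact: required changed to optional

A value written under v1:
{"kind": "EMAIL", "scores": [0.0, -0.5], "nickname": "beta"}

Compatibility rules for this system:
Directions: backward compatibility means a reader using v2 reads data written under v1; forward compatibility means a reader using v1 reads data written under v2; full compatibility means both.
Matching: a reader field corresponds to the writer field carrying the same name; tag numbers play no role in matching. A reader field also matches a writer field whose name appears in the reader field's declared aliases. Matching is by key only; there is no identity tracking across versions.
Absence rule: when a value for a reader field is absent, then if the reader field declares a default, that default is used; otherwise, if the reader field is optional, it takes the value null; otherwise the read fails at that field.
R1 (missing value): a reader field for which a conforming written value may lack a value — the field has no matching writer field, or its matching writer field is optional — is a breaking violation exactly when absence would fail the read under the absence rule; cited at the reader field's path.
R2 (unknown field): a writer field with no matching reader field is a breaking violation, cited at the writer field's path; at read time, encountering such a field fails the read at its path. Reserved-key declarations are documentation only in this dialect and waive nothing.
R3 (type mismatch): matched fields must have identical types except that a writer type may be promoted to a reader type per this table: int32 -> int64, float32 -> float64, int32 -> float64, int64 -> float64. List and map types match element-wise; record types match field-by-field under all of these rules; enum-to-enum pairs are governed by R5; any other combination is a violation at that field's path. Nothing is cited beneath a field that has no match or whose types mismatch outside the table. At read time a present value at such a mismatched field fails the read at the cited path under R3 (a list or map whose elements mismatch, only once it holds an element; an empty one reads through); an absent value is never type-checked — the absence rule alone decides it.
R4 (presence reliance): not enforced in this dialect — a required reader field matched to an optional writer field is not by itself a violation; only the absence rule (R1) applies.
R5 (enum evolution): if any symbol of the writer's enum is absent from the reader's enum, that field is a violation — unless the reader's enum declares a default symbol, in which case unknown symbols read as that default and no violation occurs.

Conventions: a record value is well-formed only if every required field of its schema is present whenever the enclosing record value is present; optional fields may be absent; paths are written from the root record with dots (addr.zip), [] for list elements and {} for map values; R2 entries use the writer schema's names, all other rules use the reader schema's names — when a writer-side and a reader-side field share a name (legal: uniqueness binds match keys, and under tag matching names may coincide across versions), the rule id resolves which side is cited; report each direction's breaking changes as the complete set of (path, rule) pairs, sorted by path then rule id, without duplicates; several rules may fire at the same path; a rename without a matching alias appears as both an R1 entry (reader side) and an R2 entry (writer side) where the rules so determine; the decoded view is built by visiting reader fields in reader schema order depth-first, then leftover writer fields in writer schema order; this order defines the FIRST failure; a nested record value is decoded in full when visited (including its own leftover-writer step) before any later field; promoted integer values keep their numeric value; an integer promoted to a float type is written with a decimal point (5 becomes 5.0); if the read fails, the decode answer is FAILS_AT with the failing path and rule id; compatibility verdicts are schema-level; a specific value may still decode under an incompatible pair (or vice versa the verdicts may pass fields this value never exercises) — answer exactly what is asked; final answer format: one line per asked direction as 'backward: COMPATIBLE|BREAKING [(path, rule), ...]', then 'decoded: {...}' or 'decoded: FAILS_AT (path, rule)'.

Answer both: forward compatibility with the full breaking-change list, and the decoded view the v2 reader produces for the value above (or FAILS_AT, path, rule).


forward: BREAKING [(meta.id, R2), (meta.primary, R1), (meta.seq, R1)]; decoded: {"kind": "EMAIL", "scores": [0.0, -0.5], "meta": null, "id": null, "version": -2, "nickname": "beta"}

the writer's type comes first in each User pair
forward pass over User, reader schema v1, writer schema v2:
  Priority -> Priority, writer optional: kind aligns to kind
  list<float64> -> list<float64>, writer optional: scores aligns to scores
  Contact -> Contact, writer optional: meta aligns to meta
  int32 -> int64, writer optional: id aligns to id
  int32 -> int32, writer optional: version aligns to version
  quantity: no writer match
  string -> string, writer optional: nickname aligns to nickname
  float64 -> float64, writer required: meta.weight aligns to meta.weight
  meta.seq: no writer match
  float32 -> float32, writer required: meta.latitude aligns to meta.latitude
  bool -> bool, writer optional: meta.primary aligns to meta.primary
  writer meta.id: unknown to reader
  violation R2 at meta.id
  violation R1 at meta.primary
  violation R1 at meta.seq
  => forward: BREAKING (3)
decode (reader v2):
  kind := "EMAIL"
  scores := [0.0, -0.5]
  meta := null (absent, optional -> null)
  id := null (absent, optional -> null)
  version := -2 (absent -> default)
  nickname := "beta"
  => decoded: {"kind": "EMAIL", "scores": [0.0, -0.5], "meta": null, "id": null, "version": -2, "nickname": "beta"}
the other User changes do not affect what is asked:
  field id in record User: type int64 changed to int32 -> its effect on User is confined to the backward direction, not asked
  field latitude in record Contact: optional changed to required -> fires no rule on User, leaving the asked answer as it is
  field weight in record Contact: optional changed to required -> its effect on User is confined to the backward direction, not asked
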